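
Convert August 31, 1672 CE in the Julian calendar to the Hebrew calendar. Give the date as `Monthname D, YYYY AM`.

Both dates share Julian Day Number 2331999; in the Hebrew calendar that is 18 Elul 5432 AM.

Elul 18, 5432 AM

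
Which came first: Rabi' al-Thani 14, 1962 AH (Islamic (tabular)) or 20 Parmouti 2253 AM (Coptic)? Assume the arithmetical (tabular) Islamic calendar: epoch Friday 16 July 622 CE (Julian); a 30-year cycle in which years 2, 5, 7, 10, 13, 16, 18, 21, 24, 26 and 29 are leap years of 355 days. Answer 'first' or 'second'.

first

The two dates have Julian Day Numbers 2643455 and 2647802 respectively.
Since 2643455 < 2647802, the first date comes first.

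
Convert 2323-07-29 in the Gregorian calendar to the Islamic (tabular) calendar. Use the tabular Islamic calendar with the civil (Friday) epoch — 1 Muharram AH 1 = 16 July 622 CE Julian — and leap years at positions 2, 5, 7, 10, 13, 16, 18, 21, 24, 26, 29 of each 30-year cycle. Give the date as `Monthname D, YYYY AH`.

Rabi' al-Awwal 24, 1754 AH

Both dates share Julian Day Number 2569727; in the tabular Islamic calendar that is 24 Rabi' al-Awwal 1754 AH.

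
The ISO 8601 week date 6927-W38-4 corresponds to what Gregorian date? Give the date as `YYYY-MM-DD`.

ISO week 1 of 6927 is the week containing the first Thursday of 6927.
Week 38, day 4 (Thursday) lands on 6927-09-18.

6927-09-18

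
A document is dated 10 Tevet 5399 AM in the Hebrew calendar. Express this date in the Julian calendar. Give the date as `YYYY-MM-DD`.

1638-12-07

Both dates share Julian Day Number 2319678; in the Julian calendar that is 7 December 1638 CE.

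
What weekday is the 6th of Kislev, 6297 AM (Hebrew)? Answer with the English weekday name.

In the Gregorian calendar this is 21 November 2536 (JDN 2647640).
Since JDN mod 7 = 2 (0 = Monday), the day is Wednesday.

Wednesday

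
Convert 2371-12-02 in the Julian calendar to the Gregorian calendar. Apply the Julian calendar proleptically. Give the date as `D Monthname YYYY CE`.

18 December 2371 CE

For dates in this range the Gregorian date is 16 days ahead of the Julian.
2 December 2371 Julian + 16 days → 18 December 2371 Gregorian.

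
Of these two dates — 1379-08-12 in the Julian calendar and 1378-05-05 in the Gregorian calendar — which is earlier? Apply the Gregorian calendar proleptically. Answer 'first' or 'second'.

The two dates have Julian Day Numbers 2224961 and 2224489 respectively.
Since 2224489 < 2224961, the second date comes first.

second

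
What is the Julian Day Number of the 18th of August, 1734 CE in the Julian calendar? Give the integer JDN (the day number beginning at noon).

In the Gregorian calendar the same day is 29 August 1734.
JDN 2451545 is 1 January 2000 CE (Gregorian); the target day is −96914 days from there, so JDN = 2354631.

2354631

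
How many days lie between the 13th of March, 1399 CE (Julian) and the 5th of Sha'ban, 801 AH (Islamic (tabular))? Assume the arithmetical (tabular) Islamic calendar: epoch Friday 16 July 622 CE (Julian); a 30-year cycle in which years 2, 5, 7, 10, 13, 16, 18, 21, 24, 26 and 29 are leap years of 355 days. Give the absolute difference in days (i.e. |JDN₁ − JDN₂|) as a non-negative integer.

30

JDN of the first date = 2232114.
JDN of the second date = 2232144.
|2232144 − 2232114| = 30.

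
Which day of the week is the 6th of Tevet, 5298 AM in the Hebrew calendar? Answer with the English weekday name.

Sunday

In the proleptic Gregorian calendar this is 19 December 1537 (JDN 2282790).
2282790 ≡ 6 (mod 7); counting from Monday = 0 gives Sunday.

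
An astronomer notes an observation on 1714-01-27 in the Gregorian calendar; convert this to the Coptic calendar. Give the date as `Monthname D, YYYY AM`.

Tobi 21, 1430 AM

Julian Day Number of the source date = 2347112.
Converting JDN 2347112 to the Coptic calendar gives 21 Tobi 1430 AM.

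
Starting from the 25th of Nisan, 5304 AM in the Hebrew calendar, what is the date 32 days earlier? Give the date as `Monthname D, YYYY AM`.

Adar II 22, 5304 AM

The starting date is JDN 2285112; 2285112 − 32 = 2285080.
JDN 2285080 corresponds to Adar II 22, 5304 AM.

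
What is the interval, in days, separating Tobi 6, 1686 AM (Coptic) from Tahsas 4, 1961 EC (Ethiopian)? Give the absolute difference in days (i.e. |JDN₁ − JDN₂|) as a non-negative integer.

397

JDN of the first date = 2440601.
JDN of the second date = 2440204.
|2440204 − 2440601| = 397.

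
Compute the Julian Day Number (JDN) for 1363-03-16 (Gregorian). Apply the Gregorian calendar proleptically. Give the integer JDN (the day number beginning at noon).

JDN 2299161 is 15 October 1582 CE (Gregorian); the target day is −80201 days from there, so JDN = 2218960.

2218960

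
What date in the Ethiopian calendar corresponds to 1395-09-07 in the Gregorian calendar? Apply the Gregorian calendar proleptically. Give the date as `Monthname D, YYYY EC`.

Meskerem 1, 1388 EC

Both dates share Julian Day Number 2230823; in the Ethiopian calendar that is 1 Meskerem 1388 EC.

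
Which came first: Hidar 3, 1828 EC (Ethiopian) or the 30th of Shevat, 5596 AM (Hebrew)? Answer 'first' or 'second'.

Converting both to JDN: 2391595 vs 2391693; the smaller is the first.

first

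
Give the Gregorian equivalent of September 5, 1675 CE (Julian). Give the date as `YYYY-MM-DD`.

The Julian–Gregorian offset here is 10 days (Julian trailing).
5 September 1675 Julian + 10 days → 15 September 1675 Gregorian.

1675-09-15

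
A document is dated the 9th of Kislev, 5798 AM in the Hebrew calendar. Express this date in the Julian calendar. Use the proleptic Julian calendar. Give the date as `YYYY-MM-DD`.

2037-11-04

Both dates share Julian Day Number 2465380; in the Julian calendar that is 4 November 2037 CE.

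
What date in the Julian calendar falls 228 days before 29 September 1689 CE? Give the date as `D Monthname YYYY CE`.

13 February 1689 CE

The starting date is JDN 2338237; 2338237 − 228 = 2338009.
JDN 2338009 corresponds to 13 February 1689 CE.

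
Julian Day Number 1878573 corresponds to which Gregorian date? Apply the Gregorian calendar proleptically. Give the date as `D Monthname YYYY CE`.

JDN 2451545 is 1 Jan 2000; 1878573 is −572972 days from there.

4 April 431 CE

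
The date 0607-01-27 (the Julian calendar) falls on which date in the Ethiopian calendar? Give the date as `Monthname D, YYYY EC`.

Yekatit 2, 599 EC

The source date corresponds to 30 January 607 in the proleptic Gregorian calendar (JDN 1942791).
That day falls on 2 Yekatit 599 EC in the Ethiopian calendar.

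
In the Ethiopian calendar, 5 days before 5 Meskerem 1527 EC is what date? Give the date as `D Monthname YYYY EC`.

5 Pagume 1526 EC

The starting date is JDN 2281596; 2281596 − 5 = 2281591.
JDN 2281591 corresponds to 5 Pagume 1526 EC.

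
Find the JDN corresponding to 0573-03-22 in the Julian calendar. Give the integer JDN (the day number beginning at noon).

1930427

Equivalently 24 March 573 (proleptic Gregorian).
JDN 2299161 is 15 October 1582 CE (Gregorian); the target day is −368734 days from there, so JDN = 1930427.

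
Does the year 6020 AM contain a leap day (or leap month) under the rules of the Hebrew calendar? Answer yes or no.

Hebrew year 6020 is year 16 of its 19-year Metonic cycle; leap years are at positions 3, 6, 8, 11, 14, 17, 19, so it is a common year (12 months).

no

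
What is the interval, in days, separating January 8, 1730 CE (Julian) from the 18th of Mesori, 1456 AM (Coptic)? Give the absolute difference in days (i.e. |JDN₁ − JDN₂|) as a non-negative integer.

3868

First date → JDN 2352948; second date → JDN 2356816.
The interval is |2352948 − 2356816| = 3868 days.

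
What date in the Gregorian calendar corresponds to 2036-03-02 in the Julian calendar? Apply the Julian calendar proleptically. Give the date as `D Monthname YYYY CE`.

15 March 2036 CE

At this point the Julian calendar is 13 days behind the Gregorian.
2 March 2036 Julian + 13 days → 15 March 2036 Gregorian.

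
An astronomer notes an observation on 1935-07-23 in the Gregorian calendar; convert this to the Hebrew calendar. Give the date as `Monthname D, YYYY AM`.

Tammuz 22, 5695 AM

Both dates share Julian Day Number 2428007; in the Hebrew calendar that is 22 Tammuz 5695 AM.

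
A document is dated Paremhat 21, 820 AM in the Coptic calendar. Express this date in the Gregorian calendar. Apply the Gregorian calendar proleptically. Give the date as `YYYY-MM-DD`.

1104-03-24

Both dates share Julian Day Number 2124370; in the Gregorian calendar that is 24 March 1104 CE.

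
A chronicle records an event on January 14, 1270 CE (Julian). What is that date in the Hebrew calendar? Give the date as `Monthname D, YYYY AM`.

Julian Day Number of the source date = 2184939.
Converting JDN 2184939 to the Hebrew calendar gives 20 Shevat 5030 AM.

Shevat 20, 5030 AM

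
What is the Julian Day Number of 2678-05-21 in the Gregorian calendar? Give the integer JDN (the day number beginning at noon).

2699320

JDN 2451545 is 1 January 2000 CE (Gregorian); the target day is +247775 days from there, so JDN = 2699320.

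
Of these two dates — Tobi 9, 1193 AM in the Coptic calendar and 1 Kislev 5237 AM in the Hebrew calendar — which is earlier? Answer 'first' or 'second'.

The two dates have Julian Day Numbers 2260536 and 2260488 respectively.
Since 2260488 < 2260536, the second date comes first.

second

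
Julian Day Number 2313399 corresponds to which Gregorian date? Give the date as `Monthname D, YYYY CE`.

JDN 2451545 is 1 Jan 2000; 2313399 is −138146 days from there.

October 8, 1621 CE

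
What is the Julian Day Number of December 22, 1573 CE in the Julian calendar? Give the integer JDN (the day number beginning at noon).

Equivalently 1 January 1574 (proleptic Gregorian).
JDN 2451545 is 1 January 2000 CE (Gregorian); the target day is −155593 days from there, so JDN = 2295952.

2295952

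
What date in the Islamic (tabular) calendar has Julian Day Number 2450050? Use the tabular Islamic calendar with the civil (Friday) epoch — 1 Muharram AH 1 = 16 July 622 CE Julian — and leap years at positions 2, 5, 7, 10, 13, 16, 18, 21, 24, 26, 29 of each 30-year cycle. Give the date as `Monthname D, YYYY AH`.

Rajab 5, 1416 AH

The Gregorian equivalent of JDN 2450050 is 28 November 1995.
In the tabular Islamic calendar that day is Rajab 5, 1416 AH.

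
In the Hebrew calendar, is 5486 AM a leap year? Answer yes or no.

yes

Hebrew year 5486 is year 14 of its 19-year Metonic cycle; leap years are at positions 3, 6, 8, 11, 14, 17, 19, so it is a leap year (13 months).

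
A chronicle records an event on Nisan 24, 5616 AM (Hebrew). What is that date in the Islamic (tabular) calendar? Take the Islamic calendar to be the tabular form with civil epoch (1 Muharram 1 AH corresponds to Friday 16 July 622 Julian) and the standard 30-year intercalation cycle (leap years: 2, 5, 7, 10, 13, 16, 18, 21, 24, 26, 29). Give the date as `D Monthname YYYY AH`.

23 Sha'ban 1272 AH

Julian Day Number of the source date = 2399069.
Converting JDN 2399069 to the tabular Islamic calendar gives 23 Sha'ban 1272 AH.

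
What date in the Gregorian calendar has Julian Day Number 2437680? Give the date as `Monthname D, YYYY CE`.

JDN 2451545 is 1 Jan 2000; 2437680 is −13865 days from there.

January 15, 1962 CE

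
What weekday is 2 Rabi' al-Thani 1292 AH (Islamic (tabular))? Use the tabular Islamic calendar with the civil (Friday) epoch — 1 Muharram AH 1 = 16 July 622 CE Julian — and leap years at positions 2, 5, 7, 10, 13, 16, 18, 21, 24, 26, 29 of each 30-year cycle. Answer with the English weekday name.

This is JDN 2406017 (8 May 1875 Gregorian).
2406017 ≡ 5 (mod 7); counting from Monday = 0 gives Saturday.

Saturday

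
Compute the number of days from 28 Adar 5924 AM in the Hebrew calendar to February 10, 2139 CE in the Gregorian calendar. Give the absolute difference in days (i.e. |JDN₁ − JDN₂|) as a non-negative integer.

9172

First date → JDN 2511526; second date → JDN 2502354.
The interval is |2511526 − 2502354| = 9172 days.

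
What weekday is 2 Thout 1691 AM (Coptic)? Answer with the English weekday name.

Thursday

In the Gregorian calendar this is 12 September 1974 (JDN 2442303).
JDN 2442303 mod 7 = 3, and JDN 0 was a Monday, so this is a Thursday.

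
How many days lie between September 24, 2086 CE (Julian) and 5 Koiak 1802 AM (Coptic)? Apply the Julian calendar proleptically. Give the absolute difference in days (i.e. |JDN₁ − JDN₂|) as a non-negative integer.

JDN of the first date = 2483236.
JDN of the second date = 2482939.
|2482939 − 2483236| = 297.

297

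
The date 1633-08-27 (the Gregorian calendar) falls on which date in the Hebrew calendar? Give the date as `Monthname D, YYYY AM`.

Elul 21, 5393 AM

Both dates share Julian Day Number 2317740; in the Hebrew calendar that is 21 Elul 5393 AM.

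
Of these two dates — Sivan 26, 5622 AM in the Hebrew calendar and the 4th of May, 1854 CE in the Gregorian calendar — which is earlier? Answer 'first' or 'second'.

second

Converting both to JDN: 2401316 vs 2398343; the smaller is the second.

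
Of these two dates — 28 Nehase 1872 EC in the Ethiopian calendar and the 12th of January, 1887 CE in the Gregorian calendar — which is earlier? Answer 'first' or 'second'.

first

Converting both to JDN: 2407961 vs 2410284; the smaller is the first.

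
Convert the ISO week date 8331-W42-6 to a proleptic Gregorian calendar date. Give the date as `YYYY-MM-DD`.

8331-10-17

ISO week 1 of 8331 is the week containing the first Thursday of 8331.
Week 42, day 6 (Saturday) lands on 8331-10-17.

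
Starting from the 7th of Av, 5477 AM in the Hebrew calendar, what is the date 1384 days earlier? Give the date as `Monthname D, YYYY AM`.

The starting date is JDN 2348377; 2348377 − 1384 = 2346993.
JDN 2346993 corresponds to Tishrei 10, 5474 AM.

Tishrei 10, 5474 AM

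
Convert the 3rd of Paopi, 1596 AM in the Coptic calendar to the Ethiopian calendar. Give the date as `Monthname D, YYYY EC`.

Julian Day Number of the source date = 2407636.
Converting JDN 2407636 to the Ethiopian calendar gives 3 Tikimt 1872 EC.

Tikimt 3, 1872 EC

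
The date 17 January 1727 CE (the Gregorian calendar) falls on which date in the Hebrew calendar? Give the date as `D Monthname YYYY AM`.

Julian Day Number of the source date = 2351850.
Converting JDN 2351850 to the Hebrew calendar gives 24 Tevet 5487 AM.

24 Tevet 5487 AM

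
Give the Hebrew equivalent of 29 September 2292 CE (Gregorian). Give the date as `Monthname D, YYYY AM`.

Tishrei 17, 6053 AM

Julian Day Number of the source date = 2558468.
Converting JDN 2558468 to the Hebrew calendar gives 17 Tishrei 6053 AM.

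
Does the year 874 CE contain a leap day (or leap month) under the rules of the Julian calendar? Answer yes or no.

874 mod 4 = 2, so it is a common year in the Julian calendar.

no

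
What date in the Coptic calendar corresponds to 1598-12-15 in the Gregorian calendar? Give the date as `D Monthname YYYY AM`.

9 Koiak 1315 AM

Julian Day Number of the source date = 2305066.
Converting JDN 2305066 to the Coptic calendar gives 9 Koiak 1315 AM.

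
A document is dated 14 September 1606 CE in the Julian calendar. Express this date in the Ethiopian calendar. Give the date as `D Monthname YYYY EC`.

The source date corresponds to 24 September 1606 in the Gregorian calendar (JDN 2307906).
That day falls on 17 Meskerem 1599 EC in the Ethiopian calendar.

17 Meskerem 1599 EC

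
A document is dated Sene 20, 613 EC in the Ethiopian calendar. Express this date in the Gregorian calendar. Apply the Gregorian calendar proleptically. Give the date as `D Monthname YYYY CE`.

Both dates share Julian Day Number 1948043; in the Gregorian calendar that is 17 June 621 CE.

17 June 621 CE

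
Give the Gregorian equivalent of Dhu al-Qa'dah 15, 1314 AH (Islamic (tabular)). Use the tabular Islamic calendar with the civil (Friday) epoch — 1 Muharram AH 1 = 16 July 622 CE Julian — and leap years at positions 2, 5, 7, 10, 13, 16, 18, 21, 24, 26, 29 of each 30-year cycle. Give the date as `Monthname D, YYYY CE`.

April 17, 1897 CE

Julian Day Number of the source date = 2414032.
Converting JDN 2414032 to the Gregorian calendar gives 17 April 1897 CE.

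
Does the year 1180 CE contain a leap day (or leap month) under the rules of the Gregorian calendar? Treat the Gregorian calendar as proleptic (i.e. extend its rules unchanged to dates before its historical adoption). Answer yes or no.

1180 is divisible by 4 and not by 100, so it is a leap year.

yes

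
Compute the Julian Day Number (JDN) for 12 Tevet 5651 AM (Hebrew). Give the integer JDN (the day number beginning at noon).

2411725

In the Gregorian calendar the same day is 23 December 1890.
JDN 2299161 is 15 October 1582 CE (Gregorian); the target day is +112564 days from there, so JDN = 2411725.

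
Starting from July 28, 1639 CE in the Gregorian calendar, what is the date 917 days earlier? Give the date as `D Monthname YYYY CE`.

JDN of July 28, 1639 CE = 2319901.
2319901 − 917 = 2318984.
JDN 2318984 in the Gregorian calendar is 22 January 1637 CE.

22 January 1637 CE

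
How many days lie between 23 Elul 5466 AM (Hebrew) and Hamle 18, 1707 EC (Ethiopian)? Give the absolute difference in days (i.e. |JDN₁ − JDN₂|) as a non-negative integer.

First date → JDN 2344408; second date → JDN 2347654.
The interval is |2344408 − 2347654| = 3246 days.

3246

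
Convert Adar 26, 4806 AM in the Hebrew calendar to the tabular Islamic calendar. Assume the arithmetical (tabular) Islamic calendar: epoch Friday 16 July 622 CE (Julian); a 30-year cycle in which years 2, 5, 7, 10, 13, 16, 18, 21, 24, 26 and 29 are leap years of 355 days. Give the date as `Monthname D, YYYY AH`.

The source date corresponds to 13 March 1046 in the proleptic Gregorian calendar (JDN 2103175).
That day falls on 25 Sha'ban 437 AH in the tabular Islamic calendar.

Sha'ban 25, 437 AH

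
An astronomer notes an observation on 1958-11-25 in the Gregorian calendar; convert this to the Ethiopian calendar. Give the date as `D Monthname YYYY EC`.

16 Hidar 1951 EC

Both dates share Julian Day Number 2436533; in the Ethiopian calendar that is 16 Hidar 1951 EC.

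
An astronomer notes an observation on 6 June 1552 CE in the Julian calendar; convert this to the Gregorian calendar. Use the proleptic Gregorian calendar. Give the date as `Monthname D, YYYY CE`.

For dates in this range the Gregorian date is 10 days ahead of the Julian.
6 June 1552 Julian + 10 days → 16 June 1552 Gregorian.

June 16, 1552 CE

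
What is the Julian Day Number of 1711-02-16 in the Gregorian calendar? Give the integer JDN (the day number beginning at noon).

2346036

JDN 2400001 is 17 November 1858 CE (Gregorian), MJD 0; the target day is −53965 days from there, so JDN = 2346036.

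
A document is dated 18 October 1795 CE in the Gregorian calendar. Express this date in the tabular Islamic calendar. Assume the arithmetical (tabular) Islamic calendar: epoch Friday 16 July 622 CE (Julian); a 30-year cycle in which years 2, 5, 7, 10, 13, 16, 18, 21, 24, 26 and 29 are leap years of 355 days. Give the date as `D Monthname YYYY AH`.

Both dates share Julian Day Number 2376961; in the tabular Islamic calendar that is 4 Rabi' al-Thani 1210 AH.

4 Rabi' al-Thani 1210 AH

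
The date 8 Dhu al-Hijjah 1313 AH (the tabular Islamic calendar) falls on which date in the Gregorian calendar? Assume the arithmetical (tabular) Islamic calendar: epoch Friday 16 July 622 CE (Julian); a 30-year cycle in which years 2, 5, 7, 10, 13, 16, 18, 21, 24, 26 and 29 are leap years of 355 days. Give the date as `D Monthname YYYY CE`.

Julian Day Number of the source date = 2413701.
Converting JDN 2413701 to the Gregorian calendar gives 21 May 1896 CE.

21 May 1896 CE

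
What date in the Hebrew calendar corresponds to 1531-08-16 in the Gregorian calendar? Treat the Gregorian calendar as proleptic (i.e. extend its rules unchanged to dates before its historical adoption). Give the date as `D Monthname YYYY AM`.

23 Av 5291 AM

Both dates share Julian Day Number 2280473; in the Hebrew calendar that is 23 Av 5291 AM.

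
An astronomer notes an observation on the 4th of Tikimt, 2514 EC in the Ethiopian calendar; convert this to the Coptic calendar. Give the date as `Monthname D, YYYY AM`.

Paopi 4, 2238 AM

The source date corresponds to 18 October 2521 in the Gregorian calendar (JDN 2642127).
That day falls on 4 Paopi 2238 AM in the Coptic calendar.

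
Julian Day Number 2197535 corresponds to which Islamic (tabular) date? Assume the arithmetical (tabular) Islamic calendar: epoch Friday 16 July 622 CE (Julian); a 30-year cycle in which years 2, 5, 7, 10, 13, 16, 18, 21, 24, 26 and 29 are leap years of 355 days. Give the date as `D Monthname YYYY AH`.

6 Dhu al-Hijjah 703 AH

JDN 2197535 is 18 July 1304 in the proleptic Gregorian calendar.
In the tabular Islamic calendar that day is 6 Dhu al-Hijjah 703 AH.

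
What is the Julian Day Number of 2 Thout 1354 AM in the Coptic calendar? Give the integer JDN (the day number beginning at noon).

Equivalently 9 September 1637 (Gregorian).
JDN 2400001 is 17 November 1858 CE (Gregorian), MJD 0; the target day is −80787 days from there, so JDN = 2319214.

2319214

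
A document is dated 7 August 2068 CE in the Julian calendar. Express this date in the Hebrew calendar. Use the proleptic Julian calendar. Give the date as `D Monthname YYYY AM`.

Both dates share Julian Day Number 2476614; in the Hebrew calendar that is 22 Av 5828 AM.

22 Av 5828 AM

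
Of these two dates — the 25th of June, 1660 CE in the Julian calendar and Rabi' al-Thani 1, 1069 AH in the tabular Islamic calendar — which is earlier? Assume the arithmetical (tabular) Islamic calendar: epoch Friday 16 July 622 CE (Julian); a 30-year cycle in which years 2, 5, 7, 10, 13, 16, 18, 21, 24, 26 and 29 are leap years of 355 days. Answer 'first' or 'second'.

second

The two dates have Julian Day Numbers 2327549 and 2326993 respectively.
Since 2326993 < 2327549, the second date comes first.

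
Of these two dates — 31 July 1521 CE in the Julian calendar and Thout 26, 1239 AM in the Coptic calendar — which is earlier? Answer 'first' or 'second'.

The two dates have Julian Day Numbers 2276815 and 2277234 respectively.
Since 2276815 < 2277234, the first date comes first.

first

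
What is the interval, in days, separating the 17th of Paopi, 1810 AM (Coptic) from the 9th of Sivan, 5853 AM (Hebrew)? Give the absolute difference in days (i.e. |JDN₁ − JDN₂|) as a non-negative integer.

146

JDN of the first date = 2485813.
JDN of the second date = 2485667.
|2485667 − 2485813| = 146.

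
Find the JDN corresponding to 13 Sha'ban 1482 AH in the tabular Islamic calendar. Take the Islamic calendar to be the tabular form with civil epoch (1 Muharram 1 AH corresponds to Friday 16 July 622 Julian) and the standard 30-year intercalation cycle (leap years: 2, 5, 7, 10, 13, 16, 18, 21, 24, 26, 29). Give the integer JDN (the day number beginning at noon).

In the Gregorian calendar the same day is 17 January 2060.
JDN 2400001 is 17 November 1858 CE (Gregorian), MJD 0; the target day is +73475 days from there, so JDN = 2473476.

2473476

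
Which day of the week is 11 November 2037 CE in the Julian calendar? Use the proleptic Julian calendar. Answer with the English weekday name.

Tuesday

This is JDN 2465387 (24 November 2037 Gregorian).
JDN 2465387 mod 7 = 1, and JDN 0 was a Monday, so this is a Tuesday.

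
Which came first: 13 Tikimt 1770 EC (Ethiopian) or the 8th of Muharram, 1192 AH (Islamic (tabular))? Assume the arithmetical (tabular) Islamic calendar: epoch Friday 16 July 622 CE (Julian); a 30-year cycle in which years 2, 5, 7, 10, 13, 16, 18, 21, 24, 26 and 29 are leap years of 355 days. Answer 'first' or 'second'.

first

The two dates have Julian Day Numbers 2370390 and 2370498 respectively.
Since 2370390 < 2370498, the first date comes first.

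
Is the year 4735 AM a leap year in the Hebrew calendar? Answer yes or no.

no

Hebrew year 4735 is year 4 of its 19-year Metonic cycle; leap years are at positions 3, 6, 8, 11, 14, 17, 19, so it is a common year (12 months).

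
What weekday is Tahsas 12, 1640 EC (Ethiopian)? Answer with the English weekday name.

Thursday

Equivalently 19 December 1647 Gregorian, JDN 2322967.
2322967 ≡ 3 (mod 7); counting from Monday = 0 gives Thursday.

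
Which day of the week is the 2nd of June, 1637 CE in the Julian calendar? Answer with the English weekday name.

Friday

This is JDN 2319125 (12 June 1637 Gregorian).
2319125 ≡ 4 (mod 7); counting from Monday = 0 gives Friday.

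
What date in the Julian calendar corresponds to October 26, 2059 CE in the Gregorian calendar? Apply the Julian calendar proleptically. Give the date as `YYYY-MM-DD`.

For dates in this range the Gregorian date is 13 days ahead of the Julian.
26 October 2059 Gregorian − 13 days → 13 October 2059 Julian.

2059-10-13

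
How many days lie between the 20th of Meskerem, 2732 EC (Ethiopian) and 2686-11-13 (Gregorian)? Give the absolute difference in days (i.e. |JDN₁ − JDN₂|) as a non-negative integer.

JDN of the first date = 2721738.
JDN of the second date = 2702418.
|2702418 − 2721738| = 19320.

19320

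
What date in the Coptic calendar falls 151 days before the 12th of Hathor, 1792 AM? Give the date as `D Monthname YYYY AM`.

The starting date is JDN 2479264; 2479264 − 151 = 2479113.
JDN 2479113 corresponds to 17 Paoni 1791 AM.

17 Paoni 1791 AM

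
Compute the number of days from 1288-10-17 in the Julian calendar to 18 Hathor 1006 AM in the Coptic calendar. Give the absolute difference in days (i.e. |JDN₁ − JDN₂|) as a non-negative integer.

JDN of the first date = 2191790.
JDN of the second date = 2192183.
|2192183 − 2191790| = 393.

393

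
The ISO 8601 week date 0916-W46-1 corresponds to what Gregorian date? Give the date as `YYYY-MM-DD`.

0916-11-09

ISO week 1 of 916 is the week containing the first Thursday of 916.
Week 46, day 1 (Monday) lands on 0916-11-09.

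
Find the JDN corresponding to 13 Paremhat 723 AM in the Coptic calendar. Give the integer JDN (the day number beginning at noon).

2088932

In the proleptic Gregorian calendar the same day is 15 March 1007.
JDN 2451545 is 1 January 2000 CE (Gregorian); the target day is −362613 days from there, so JDN = 2088932.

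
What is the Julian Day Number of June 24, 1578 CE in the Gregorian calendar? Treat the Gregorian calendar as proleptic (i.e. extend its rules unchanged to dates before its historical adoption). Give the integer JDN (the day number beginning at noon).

2297587

JDN 2299161 is 15 October 1582 CE (Gregorian); the target day is −1574 days from there, so JDN = 2297587.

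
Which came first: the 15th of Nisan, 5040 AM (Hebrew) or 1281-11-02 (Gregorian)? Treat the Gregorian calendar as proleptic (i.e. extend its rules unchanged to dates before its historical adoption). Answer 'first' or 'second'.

first

Converting both to JDN: 2188654 vs 2189242; the smaller is the first.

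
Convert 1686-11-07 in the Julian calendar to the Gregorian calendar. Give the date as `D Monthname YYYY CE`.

17 November 1686 CE

For dates in this range the Gregorian date is 10 days ahead of the Julian.
7 November 1686 Julian + 10 days → 17 November 1686 Gregorian.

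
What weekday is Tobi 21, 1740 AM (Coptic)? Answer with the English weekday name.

Tuesday

Equivalently 30 January 2024 Gregorian, JDN 2460340.
Since JDN mod 7 = 1 (0 = Monday), the day is Tuesday.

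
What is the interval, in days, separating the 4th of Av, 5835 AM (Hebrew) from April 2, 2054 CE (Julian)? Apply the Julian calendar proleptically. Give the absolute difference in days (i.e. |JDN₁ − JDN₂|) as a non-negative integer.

7762

First date → JDN 2479135; second date → JDN 2471373.
The interval is |2479135 − 2471373| = 7762 days.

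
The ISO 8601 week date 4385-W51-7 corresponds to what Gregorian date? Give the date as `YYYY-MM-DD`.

4385-12-22

ISO week 1 of 4385 is the week containing the first Thursday of 4385.
Week 51, day 7 (Sunday) lands on 4385-12-22.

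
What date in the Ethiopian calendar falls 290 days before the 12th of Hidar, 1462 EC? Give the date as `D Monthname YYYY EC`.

27 Tir 1461 EC

JDN of the 12th of Hidar, 1462 EC = 2257922.
2257922 − 290 = 2257632.
JDN 2257632 in the Ethiopian calendar is 27 Tir 1461 EC.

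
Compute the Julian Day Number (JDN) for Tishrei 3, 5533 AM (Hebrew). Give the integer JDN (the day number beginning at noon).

2368543

Equivalently 30 September 1772 (Gregorian).
JDN 2299161 is 15 October 1582 CE (Gregorian); the target day is +69382 days from there, so JDN = 2368543.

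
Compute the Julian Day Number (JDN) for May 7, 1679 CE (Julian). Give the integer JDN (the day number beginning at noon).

Equivalently 17 May 1679 (Gregorian).
JDN 2400001 is 17 November 1858 CE (Gregorian), MJD 0; the target day is −65562 days from there, so JDN = 2334439.

2334439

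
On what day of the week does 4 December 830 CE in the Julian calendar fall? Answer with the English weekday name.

Sunday

In the proleptic Gregorian calendar this is 8 December 830 (JDN 2024553).
JDN 2024553 mod 7 = 6, and JDN 0 was a Monday, so this is a Sunday.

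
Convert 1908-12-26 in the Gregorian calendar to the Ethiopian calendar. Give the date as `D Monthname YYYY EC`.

Julian Day Number of the source date = 2418302.
Converting JDN 2418302 to the Ethiopian calendar gives 17 Tahsas 1901 EC.

17 Tahsas 1901 EC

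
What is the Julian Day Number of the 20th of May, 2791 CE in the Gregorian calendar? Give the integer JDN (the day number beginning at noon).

JDN 2400001 is 17 November 1858 CE (Gregorian), MJD 0; the target day is +340590 days from there, so JDN = 2740591.

2740591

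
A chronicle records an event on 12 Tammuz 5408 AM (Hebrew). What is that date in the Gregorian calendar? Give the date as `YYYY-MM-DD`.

1648-07-02

Julian Day Number of the source date = 2323163.
Converting JDN 2323163 to the Gregorian calendar gives 2 July 1648 CE.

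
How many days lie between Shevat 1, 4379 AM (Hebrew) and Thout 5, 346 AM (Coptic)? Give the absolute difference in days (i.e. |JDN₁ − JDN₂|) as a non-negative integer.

3876

First date → JDN 1947169; second date → JDN 1951045.
The interval is |1947169 − 1951045| = 3876 days.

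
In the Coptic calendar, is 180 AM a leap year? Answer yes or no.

no

180 mod 4 = 0; in the Coptic calendar a year is leap when year mod 4 = 3, so it is a common year.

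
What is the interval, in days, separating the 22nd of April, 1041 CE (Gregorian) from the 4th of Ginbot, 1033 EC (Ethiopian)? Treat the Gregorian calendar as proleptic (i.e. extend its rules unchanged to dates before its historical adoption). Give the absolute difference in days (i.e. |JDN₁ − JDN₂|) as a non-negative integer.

13

JDN of the first date = 2101389.
JDN of the second date = 2101402.
|2101402 − 2101389| = 13.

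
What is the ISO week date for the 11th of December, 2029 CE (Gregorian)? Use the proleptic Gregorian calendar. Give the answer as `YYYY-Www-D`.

The weekday is Tuesday (ISO weekday 2).
That Tuesday belongs to ISO week 50 of ISO year 2029.

2029-W50-2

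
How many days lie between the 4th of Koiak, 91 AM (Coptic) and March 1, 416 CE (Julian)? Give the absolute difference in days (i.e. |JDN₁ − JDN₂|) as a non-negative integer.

First date → JDN 1857995; second date → JDN 1873062.
The interval is |1857995 − 1873062| = 15067 days.

15067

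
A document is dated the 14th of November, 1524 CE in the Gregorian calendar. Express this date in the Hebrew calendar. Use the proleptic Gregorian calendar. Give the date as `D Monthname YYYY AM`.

8 Kislev 5285 AM

Julian Day Number of the source date = 2278007.
Converting JDN 2278007 to the Hebrew calendar gives 8 Kislev 5285 AM.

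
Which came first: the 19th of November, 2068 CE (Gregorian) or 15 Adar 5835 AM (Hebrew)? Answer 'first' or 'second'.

First date → JDN 2476705; second date → JDN 2478999.
JDN 2476705 < JDN 2478999, so the first date is earlier.

first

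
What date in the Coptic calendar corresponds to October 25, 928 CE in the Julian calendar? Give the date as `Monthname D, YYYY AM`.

The source date corresponds to 30 October 928 in the proleptic Gregorian calendar (JDN 2060308).
That day falls on 28 Paopi 645 AM in the Coptic calendar.

Paopi 28, 645 AM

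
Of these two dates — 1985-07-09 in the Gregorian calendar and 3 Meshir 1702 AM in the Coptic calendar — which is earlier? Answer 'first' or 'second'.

First date → JDN 2446256; second date → JDN 2446472.
JDN 2446256 < JDN 2446472, so the first date is earlier.

first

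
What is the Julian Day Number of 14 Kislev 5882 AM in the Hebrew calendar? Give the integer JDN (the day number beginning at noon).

In the Gregorian calendar the same day is 24 November 2121.
JDN 2400001 is 17 November 1858 CE (Gregorian), MJD 0; the target day is +96066 days from there, so JDN = 2496067.

2496067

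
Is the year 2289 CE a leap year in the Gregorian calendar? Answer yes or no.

no

2289 is not divisible by 4, so it is a common year.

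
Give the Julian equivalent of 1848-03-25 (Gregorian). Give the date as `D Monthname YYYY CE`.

For dates in this range the Gregorian date is 12 days ahead of the Julian.
25 March 1848 Gregorian − 12 days → 13 March 1848 Julian.

13 March 1848 CE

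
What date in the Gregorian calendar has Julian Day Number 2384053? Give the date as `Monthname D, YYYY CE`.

March 20, 1815 CE

Counting from JDN 2299161 = 15 Oct 1582 gives an offset of 84892 days.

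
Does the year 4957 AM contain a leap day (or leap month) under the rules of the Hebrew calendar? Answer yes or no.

yes

Hebrew year 4957 is year 17 of its 19-year Metonic cycle; leap years are at positions 3, 6, 8, 11, 14, 17, 19, so it is a leap year (13 months).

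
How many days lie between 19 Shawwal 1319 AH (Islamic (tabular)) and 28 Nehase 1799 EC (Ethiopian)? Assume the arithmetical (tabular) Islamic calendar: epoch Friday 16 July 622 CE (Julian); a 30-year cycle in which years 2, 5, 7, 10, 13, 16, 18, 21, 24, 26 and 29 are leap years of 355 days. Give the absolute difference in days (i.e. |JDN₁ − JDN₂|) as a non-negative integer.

34482

JDN of the first date = 2415779.
JDN of the second date = 2381297.
|2381297 − 2415779| = 34482.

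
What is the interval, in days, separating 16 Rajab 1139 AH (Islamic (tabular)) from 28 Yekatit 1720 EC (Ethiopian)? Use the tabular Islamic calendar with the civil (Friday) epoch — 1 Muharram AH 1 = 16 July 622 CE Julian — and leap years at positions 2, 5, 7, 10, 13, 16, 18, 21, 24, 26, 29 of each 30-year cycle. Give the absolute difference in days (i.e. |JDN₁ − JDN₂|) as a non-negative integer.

362

First date → JDN 2351901; second date → JDN 2352263.
The interval is |2351901 − 2352263| = 362 days.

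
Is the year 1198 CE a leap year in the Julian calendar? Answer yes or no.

1198 mod 4 = 2, so it is a common year in the Julian calendar.

no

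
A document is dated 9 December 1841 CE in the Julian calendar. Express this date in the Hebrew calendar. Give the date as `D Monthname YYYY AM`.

8 Tevet 5602 AM

Julian Day Number of the source date = 2393826.
Converting JDN 2393826 to the Hebrew calendar gives 8 Tevet 5602 AM.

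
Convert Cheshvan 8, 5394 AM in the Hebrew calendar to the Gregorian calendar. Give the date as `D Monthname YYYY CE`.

Both dates share Julian Day Number 2317786; in the Gregorian calendar that is 12 October 1633 CE.

12 October 1633 CE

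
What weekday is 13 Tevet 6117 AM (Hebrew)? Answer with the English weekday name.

This is JDN 2581942 (6 January 2357 Gregorian).
JDN 2581942 mod 7 = 6, and JDN 0 was a Monday, so this is a Sunday.

Sunday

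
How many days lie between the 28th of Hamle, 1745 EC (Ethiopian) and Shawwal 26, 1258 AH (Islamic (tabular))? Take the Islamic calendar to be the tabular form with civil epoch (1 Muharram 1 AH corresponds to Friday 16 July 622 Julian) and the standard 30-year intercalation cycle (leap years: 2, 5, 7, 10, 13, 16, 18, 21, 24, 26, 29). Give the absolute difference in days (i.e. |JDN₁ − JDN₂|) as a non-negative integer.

JDN of the first date = 2361544.
JDN of the second date = 2394170.
|2394170 − 2361544| = 32626.

32626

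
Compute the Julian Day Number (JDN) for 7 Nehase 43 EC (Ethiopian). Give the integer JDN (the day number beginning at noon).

Equivalently 29 July 51 (proleptic Gregorian).
JDN 2299161 is 15 October 1582 CE (Gregorian); the target day is −559264 days from there, so JDN = 1739897.

1739897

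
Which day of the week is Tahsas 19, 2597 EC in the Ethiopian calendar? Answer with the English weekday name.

Equivalently 2 January 2605 Gregorian, JDN 2672518.
JDN 2672518 mod 7 = 2, and JDN 0 was a Monday, so this is a Wednesday.

Wednesday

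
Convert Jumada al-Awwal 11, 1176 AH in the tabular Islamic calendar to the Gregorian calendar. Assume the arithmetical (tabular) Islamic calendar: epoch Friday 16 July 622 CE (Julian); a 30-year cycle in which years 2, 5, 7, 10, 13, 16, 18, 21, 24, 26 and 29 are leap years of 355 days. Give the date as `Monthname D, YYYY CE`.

November 28, 1762 CE

Both dates share Julian Day Number 2364949; in the Gregorian calendar that is 28 November 1762 CE.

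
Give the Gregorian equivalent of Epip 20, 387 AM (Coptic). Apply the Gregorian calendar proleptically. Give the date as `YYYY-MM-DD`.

0671-07-17

Julian Day Number of the source date = 1966335.
Converting JDN 1966335 to the Gregorian calendar gives 17 July 671 CE.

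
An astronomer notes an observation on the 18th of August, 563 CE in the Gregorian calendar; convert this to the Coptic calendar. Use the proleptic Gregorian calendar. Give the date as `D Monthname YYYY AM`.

Julian Day Number of the source date = 1926921.
Converting JDN 1926921 to the Coptic calendar gives 23 Mesori 279 AM.

23 Mesori 279 AM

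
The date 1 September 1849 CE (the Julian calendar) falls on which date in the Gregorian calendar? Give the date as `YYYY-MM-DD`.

The Julian–Gregorian offset here is 12 days (Julian trailing).
1 September 1849 Julian + 12 days → 13 September 1849 Gregorian.

1849-09-13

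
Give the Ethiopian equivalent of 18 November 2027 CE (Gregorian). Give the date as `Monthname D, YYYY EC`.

Julian Day Number of the source date = 2461728.
Converting JDN 2461728 to the Ethiopian calendar gives 8 Hidar 2020 EC.

Hidar 8, 2020 EC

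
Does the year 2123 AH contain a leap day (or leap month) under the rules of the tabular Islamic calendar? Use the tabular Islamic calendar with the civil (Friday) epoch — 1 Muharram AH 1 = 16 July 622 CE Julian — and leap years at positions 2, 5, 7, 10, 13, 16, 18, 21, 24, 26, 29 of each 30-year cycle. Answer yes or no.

Year 2123 AH is year 23 of its 30-year cycle; leap positions are 2, 5, 7, 10, 13, 16, 18, 21, 24, 26, 29, so it is a common year (354 days).

no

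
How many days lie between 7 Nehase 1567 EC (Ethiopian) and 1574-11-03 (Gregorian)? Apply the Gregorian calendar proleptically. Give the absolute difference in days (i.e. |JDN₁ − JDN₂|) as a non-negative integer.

First date → JDN 2296538; second date → JDN 2296258.
The interval is |2296538 − 2296258| = 280 days.

280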